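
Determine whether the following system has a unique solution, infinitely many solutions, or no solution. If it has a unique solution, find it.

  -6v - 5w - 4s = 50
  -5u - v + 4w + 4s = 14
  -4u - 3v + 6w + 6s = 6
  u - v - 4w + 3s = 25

u = -6, v = -4, w = -6, s = 1

Row-reduce the augmented matrix:
Swap R1 and R2.
R1 ← R1 / (-5).
R3 ← R3 + 4·R1.
R4 ← R4 − 1·R1.
R2 ← R2 / (-6).
R1 ← R1 − 1/5·R2.
R3 ← R3 + 11/5·R2.
R4 ← R4 + 6/5·R2.
R3 ← R3 / (139/30).
R1 ← R1 + 29/30·R3.
R2 ← R2 − 5/6·R3.
R4 ← R4 + 11/5·R3.
R4 ← R4 / (921/139).
R1 ← R1 + 6/139·R4.
R2 ← R2 + 14/139·R4.
R3 ← R3 − 128/139·R4.
Reading off the reduced rows gives u = -6, v = -4, w = -6, s = 1.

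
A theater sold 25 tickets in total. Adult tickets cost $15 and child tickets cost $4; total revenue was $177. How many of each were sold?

adult tickets: 7, child tickets: 18

Let a = adult tickets, c = child tickets.
  a + c = 25
  4c + 15a = 177
Row-reduce the augmented matrix:
R2 ← R2 − 15·R1.
R2 ← R2 / (-11).
R1 ← R1 − 1·R2.
Reading off the reduced rows gives a = 7, c = 18.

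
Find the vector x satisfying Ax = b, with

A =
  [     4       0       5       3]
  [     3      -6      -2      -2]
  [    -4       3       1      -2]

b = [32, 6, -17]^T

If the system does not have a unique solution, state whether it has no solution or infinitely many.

Row-reduce:
R1 ← R1 / (4).
R2 ← R2 − 3·R1.
R3 ← R3 + 4·R1.
R2 ← R2 / (-6).
R3 ← R3 − 3·R2.
R3 ← R3 / (25/8).
R1 ← R1 − 5/4·R3.
R2 ← R2 − 23/24·R3.
Rank is 3 with 4 unknowns, leaving x_4 free.

infinitely many solutions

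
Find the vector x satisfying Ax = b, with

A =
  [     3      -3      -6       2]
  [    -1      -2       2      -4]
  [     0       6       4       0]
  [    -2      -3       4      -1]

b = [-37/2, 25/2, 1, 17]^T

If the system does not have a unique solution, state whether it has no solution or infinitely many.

Row-reduce the augmented matrix:
R1 ← R1 / (3).
R2 ← R2 + 1·R1.
R4 ← R4 + 2·R1.
R2 ← R2 / (-3).
R1 ← R1 + 1·R2.
R3 ← R3 − 6·R2.
R4 ← R4 + 5·R2.
R3 ← R3 / (4).
R1 ← R1 + 2·R3.
R4 ← R4 / (53/9).
R1 ← R1 + 14/9·R4.
R2 ← R2 − 10/9·R4.
R3 ← R3 + 5/3·R4.
Reading off the reduced rows gives x_1 = -3, x_2 = -1, x_3 = 7/4, x_4 = -1.

x_1 = -3, x_2 = -1, x_3 = 7/4, x_4 = -1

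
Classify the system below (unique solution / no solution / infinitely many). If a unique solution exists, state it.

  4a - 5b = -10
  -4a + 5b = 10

infinitely many solutions

Row-reduce:
R1 ← R1 / (4).
R2 ← R2 + 4·R1.
Rank is 1 with 2 unknowns, leaving b free.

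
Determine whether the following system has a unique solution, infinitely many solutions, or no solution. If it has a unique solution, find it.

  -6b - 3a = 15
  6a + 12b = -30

infinitely many solutions

Row-reduce:
R1 ← R1 / (-3).
R2 ← R2 − 6·R1.
Rank is 1 with 2 unknowns, leaving b free.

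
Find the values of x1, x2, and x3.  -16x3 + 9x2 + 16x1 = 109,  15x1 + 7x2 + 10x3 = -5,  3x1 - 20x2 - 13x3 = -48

Row-reduce the augmented matrix:
R1 ← R1 / (16).
R2 ← R2 − 15·R1.
R3 ← R3 − 3·R1.
R2 ← R2 / (-23/16).
R1 ← R1 − 9/16·R2.
R3 ← R3 + 347/16·R2.
R3 ← R3 / (-8905/23).
R1 ← R1 − 202/23·R3.
R2 ← R2 + 400/23·R3.
Reading off the reduced rows gives x1 = 0, x2 = 5, x3 = -4.

x1 = 0, x2 = 5, x3 = -4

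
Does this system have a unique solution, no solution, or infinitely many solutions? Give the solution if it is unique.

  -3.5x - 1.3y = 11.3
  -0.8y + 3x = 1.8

Row-reduce the augmented matrix:
R1 ← R1 / (-7/2).
R2 ← R2 − 3·R1.
R2 ← R2 / (-67/35).
R1 ← R1 − 13/35·R2.
Reading off the reduced rows gives x = -1, y = -6.

x = -1, y = -6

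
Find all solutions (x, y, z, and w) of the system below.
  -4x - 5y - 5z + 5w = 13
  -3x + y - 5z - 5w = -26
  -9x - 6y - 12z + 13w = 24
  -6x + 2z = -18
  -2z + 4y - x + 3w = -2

x = 3, y = -2, z = 0, w = 3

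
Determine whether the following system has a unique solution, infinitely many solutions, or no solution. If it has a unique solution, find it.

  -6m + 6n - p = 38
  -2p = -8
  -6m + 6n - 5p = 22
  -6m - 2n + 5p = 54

m = -6, n = 1, p = 4

Row-reduce the augmented matrix:
R1 ← R1 / (-6).
R3 ← R3 + 6·R1.
R4 ← R4 + 6·R1.
Swap R2 and R4.
R2 ← R2 / (-8).
R1 ← R1 + 1·R2.
R3 ← R3 / (-4).
R1 ← R1 + 7/12·R3.
R2 ← R2 + 3/4·R3.
R4 ← R4 + 2·R3.
R4 reduces to 0 = 0, so the extra equation is consistent.
Reading off the reduced rows gives m = -6, n = 1, p = 4.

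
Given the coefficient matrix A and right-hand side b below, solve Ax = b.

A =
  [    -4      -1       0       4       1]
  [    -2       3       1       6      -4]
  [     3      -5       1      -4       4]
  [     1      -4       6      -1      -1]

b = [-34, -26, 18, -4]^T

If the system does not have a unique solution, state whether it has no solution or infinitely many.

Row-reduce:
R1 ← R1 / (-4).
R2 ← R2 + 2·R1.
R3 ← R3 − 3·R1.
R4 ← R4 − 1·R1.
R2 ← R2 / (7/2).
R1 ← R1 − 1/4·R2.
R3 ← R3 + 23/4·R2.
R4 ← R4 + 17/4·R2.
R3 ← R3 / (37/14).
R1 ← R1 + 1/14·R3.
R2 ← R2 − 2/7·R3.
R4 ← R4 − 101/14·R3.
R4 ← R4 / (-383/37).
R1 ← R1 + 42/37·R4.
R2 ← R2 − 20/37·R4.
R3 ← R3 − 78/37·R4.
Rank is 4 with 5 unknowns, leaving x_5 free.

infinitely many solutions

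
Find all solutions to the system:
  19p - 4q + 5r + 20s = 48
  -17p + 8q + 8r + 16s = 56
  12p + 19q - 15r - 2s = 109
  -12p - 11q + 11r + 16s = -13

Row-reduce the augmented matrix:
R1 ← R1 / (19).
R2 ← R2 + 17·R1.
R3 ← R3 − 12·R1.
R4 ← R4 + 12·R1.
R2 ← R2 / (84/19).
R1 ← R1 + 4/19·R2.
R3 ← R3 − 409/19·R2.
R4 ← R4 + 257/19·R2.
R3 ← R3 / (-2209/28).
R1 ← R1 − 6/7·R3.
R2 ← R2 − 79/28·R3.
R4 ← R4 − 1465/28·R3.
R4 ← R4 / (87338/6627).
R1 ← R1 − 4736/6627·R4.
R2 ← R2 − 2742/2209·R4.
R3 ← R3 − 15092/6627·R4.
Reading off the reduced rows gives p = 0, q = 3, r = -4, s = 4.

p = 0, q = 3, r = -4, s = 4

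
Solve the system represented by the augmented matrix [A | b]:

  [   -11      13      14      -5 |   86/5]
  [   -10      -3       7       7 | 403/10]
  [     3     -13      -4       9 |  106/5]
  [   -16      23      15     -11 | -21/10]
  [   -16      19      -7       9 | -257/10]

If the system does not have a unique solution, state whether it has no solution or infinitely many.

x_1 = -1/2, x_2 = -3/2, x_3 = 14/5, x_4 = 8/5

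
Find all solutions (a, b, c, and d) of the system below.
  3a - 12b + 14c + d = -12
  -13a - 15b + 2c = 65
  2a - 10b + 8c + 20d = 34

infinitely many solutions

Row-reduce:
R1 ← R1 / (3).
R2 ← R2 + 13·R1.
R3 ← R3 − 2·R1.
R2 ← R2 / (-67).
R1 ← R1 + 4·R2.
R3 ← R3 + 2·R2.
R3 ← R3 / (-644/201).
R1 ← R1 − 62/67·R3.
R2 ← R2 + 188/201·R3.
Rank is 3 with 4 unknowns, leaving d free.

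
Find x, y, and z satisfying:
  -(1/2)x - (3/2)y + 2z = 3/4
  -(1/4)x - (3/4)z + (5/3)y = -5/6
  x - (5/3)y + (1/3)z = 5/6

Row-reduce the augmented matrix:
R1 ← R1 / (-1/2).
R2 ← R2 + 1/4·R1.
R3 ← R3 − 1·R1.
R2 ← R2 / (29/12).
R1 ← R1 − 3·R2.
R3 ← R3 + 14/3·R2.
R3 ← R3 / (83/87).
R1 ← R1 + 53/29·R3.
R2 ← R2 + 21/29·R3.
Reading off the reduced rows gives x = 0, y = -1/2, z = 0.

x = 0, y = -1/2, z = 0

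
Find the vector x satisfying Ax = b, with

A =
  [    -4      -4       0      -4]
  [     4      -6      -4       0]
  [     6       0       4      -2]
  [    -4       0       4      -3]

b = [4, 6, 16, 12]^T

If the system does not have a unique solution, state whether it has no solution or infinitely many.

x_1 = 0, x_2 = -5, x_3 = 6, x_4 = 4

Row-reduce the augmented matrix:
R1 ← R1 / (-4).
R2 ← R2 − 4·R1.
R3 ← R3 − 6·R1.
R4 ← R4 + 4·R1.
R2 ← R2 / (-10).
R1 ← R1 − 1·R2.
R3 ← R3 + 6·R2.
R4 ← R4 − 4·R2.
R3 ← R3 / (32/5).
R1 ← R1 + 2/5·R3.
R2 ← R2 − 2/5·R3.
R4 ← R4 − 12/5·R3.
R4 ← R4 / (3/2).
R1 ← R1 − 1/4·R4.
R2 ← R2 − 3/4·R4.
R3 ← R3 + 7/8·R4.
Reading off the reduced rows gives x_1 = 0, x_2 = -5, x_3 = 6, x_4 = 4.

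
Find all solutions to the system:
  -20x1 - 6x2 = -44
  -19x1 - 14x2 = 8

Row-reduce the augmented matrix:
R1 ← R1 / (-20).
R2 ← R2 + 19·R1.
R2 ← R2 / (-83/10).
R1 ← R1 − 3/10·R2.
Reading off the reduced rows gives x1 = 4, x2 = -6.

x1 = 4, x2 = -6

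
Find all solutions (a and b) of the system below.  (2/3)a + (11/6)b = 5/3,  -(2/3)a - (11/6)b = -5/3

infinitely many solutions

Row-reduce:
R1 ← R1 / (2/3).
R2 ← R2 + 2/3·R1.
Rank is 1 with 2 unknowns, leaving b free.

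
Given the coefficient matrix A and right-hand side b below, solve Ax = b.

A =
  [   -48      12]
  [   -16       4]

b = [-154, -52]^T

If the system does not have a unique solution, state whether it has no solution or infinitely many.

Row-reduce:
R1 ← R1 / (-48).
R2 ← R2 + 16·R1.
Row 2 reduces to 0 = -2/3, a contradiction. The system is inconsistent.

no solution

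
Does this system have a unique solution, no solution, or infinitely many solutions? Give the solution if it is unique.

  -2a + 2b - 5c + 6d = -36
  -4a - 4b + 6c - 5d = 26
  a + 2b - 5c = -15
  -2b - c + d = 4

a = 3, b = -4, c = 2, d = -2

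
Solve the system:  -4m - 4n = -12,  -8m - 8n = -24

infinitely many solutions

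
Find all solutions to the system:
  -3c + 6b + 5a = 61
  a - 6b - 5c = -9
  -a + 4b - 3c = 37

a = 2, b = 6, c = -5

Row-reduce the augmented matrix:
R1 ← R1 / (5).
R2 ← R2 − 1·R1.
R3 ← R3 + 1·R1.
R2 ← R2 / (-36/5).
R1 ← R1 − 6/5·R2.
R3 ← R3 − 26/5·R2.
R3 ← R3 / (-61/9).
R1 ← R1 + 4/3·R3.
R2 ← R2 − 11/18·R3.
Reading off the reduced rows gives a = 2, b = 6, c = -5.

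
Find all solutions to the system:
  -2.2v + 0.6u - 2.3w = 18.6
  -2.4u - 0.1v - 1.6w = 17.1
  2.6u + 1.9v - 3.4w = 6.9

u = -3, v = -3, w = -6

Row-reduce the augmented matrix:
R1 ← R1 / (3/5).
R2 ← R2 + 12/5·R1.
R3 ← R3 − 13/5·R1.
R2 ← R2 / (-89/10).
R1 ← R1 + 11/3·R2.
R3 ← R3 − 343/30·R2.
R3 ← R3 / (-19511/2670).
R1 ← R1 − 329/534·R3.
R2 ← R2 − 108/89·R3.
Reading off the reduced rows gives u = -3, v = -3, w = -6.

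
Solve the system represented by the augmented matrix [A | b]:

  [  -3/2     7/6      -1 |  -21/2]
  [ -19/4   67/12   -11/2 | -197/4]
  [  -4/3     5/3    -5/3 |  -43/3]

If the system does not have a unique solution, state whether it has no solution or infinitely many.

Row-reduce:
R1 ← R1 / (-3/2).
R2 ← R2 + 19/4·R1.
R3 ← R3 + 4/3·R1.
R2 ← R2 / (17/9).
R1 ← R1 + 7/9·R2.
R3 ← R3 − 17/27·R2.
Row 3 reduces to 0 = 1/3, a contradiction. The system is inconsistent.

no solution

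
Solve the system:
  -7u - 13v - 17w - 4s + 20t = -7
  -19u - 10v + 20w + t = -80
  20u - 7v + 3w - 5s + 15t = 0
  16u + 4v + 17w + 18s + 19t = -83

Row-reduce:
R1 ← R1 / (-7).
R2 ← R2 + 19·R1.
R3 ← R3 − 20·R1.
R4 ← R4 − 16·R1.
R2 ← R2 / (177/7).
R1 ← R1 − 13/7·R2.
R3 ← R3 + 309/7·R2.
R4 ← R4 + 180/7·R2.
R3 ← R3 / (4124/59).
R1 ← R1 + 430/177·R3.
R2 ← R2 − 463/177·R3.
R4 ← R4 − 2679/59·R3.
R4 ← R4 / (75295/4124).
R1 ← R1 + 285/2062·R4.
R2 ← R2 − 1381/4124·R4.
R3 ← R3 − 149/4124·R4.
Rank is 4 with 5 unknowns, leaving t free.

infinitely many solutions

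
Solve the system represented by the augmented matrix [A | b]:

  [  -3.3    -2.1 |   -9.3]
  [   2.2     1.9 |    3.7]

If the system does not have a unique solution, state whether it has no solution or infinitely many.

x_1 = 6, x_2 = -5

Row-reduce the augmented matrix:
R1 ← R1 / (-33/10).
R2 ← R2 − 11/5·R1.
R2 ← R2 / (1/2).
R1 ← R1 − 7/11·R2.
Reading off the reduced rows gives x_1 = 6, x_2 = -5.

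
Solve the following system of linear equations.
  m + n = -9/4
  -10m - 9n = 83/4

m = -1/2, n = -7/4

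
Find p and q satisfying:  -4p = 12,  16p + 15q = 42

p = -3, q = 6

Row-reduce the augmented matrix:
R1 ← R1 / (-4).
R2 ← R2 − 16·R1.
R2 ← R2 / (15).
Reading off the reduced rows gives p = -3, q = 6.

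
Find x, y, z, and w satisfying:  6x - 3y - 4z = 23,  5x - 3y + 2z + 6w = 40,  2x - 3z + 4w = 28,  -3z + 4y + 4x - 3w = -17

Row-reduce the augmented matrix:
R1 ← R1 / (6).
R2 ← R2 − 5·R1.
R3 ← R3 − 2·R1.
R4 ← R4 − 4·R1.
R2 ← R2 / (-1/2).
R1 ← R1 + 1/2·R2.
R3 ← R3 − 1·R2.
R4 ← R4 − 6·R2.
R3 ← R3 / (9).
R1 ← R1 + 6·R3.
R2 ← R2 + 32/3·R3.
R4 ← R4 − 191/3·R3.
R4 ← R4 / (-1193/27).
R1 ← R1 − 14/3·R4.
R2 ← R2 − 188/27·R4.
R3 ← R3 − 16/9·R4.
Reading off the reduced rows gives x = 1, y = -3, z = -2, w = 5.

x = 1, y = -3, z = -2, w = 5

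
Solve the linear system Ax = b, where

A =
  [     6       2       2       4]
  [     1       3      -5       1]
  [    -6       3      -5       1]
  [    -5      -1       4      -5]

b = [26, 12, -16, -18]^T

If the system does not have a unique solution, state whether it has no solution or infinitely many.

x_1 = 4, x_2 = 3, x_3 = 0, x_4 = -1

Row-reduce the augmented matrix:
R1 ← R1 / (6).
R2 ← R2 − 1·R1.
R3 ← R3 + 6·R1.
R4 ← R4 + 5·R1.
R2 ← R2 / (8/3).
R1 ← R1 − 1/3·R2.
R3 ← R3 − 5·R2.
R4 ← R4 − 2/3·R2.
R3 ← R3 / (7).
R1 ← R1 − 1·R3.
R2 ← R2 + 2·R3.
R4 ← R4 − 7·R3.
R4 ← R4 / (-49/8).
R2 ← R2 − 11/8·R4.
R3 ← R3 − 5/8·R4.
Reading off the reduced rows gives x_1 = 4, x_2 = 3, x_3 = 0, x_4 = -1.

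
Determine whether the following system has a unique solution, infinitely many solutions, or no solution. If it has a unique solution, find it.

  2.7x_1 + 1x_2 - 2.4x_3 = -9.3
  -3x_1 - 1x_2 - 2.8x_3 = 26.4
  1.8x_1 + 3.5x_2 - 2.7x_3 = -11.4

Row-reduce the augmented matrix:
R1 ← R1 / (27/10).
R2 ← R2 + 3·R1.
R3 ← R3 − 9/5·R1.
R2 ← R2 / (1/9).
R1 ← R1 − 10/27·R2.
R3 ← R3 − 17/6·R2.
R3 ← R3 / (1383/10).
R1 ← R1 − 52/3·R3.
R2 ← R2 + 246/5·R3.
Reading off the reduced rows gives x_1 = -5, x_2 = -3, x_3 = -3.

x_1 = -5, x_2 = -3, x_3 = -3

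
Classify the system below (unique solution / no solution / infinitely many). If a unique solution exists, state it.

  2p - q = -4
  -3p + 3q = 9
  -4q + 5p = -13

Row-reduce the augmented matrix:
R1 ← R1 / (2).
R2 ← R2 + 3·R1.
R3 ← R3 − 5·R1.
R2 ← R2 / (3/2).
R1 ← R1 + 1/2·R2.
R3 ← R3 + 3/2·R2.
R3 reduces to 0 = 0, so the extra equation is consistent.
Reading off the reduced rows gives p = -1, q = 2.

p = -1, q = 2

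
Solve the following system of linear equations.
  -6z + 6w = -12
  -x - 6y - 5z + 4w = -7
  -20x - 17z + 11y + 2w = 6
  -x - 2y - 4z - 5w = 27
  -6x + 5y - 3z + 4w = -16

x = 1, y = 0, z = -2, w = -4

Row-reduce the augmented matrix:
Swap R1 and R2.
R1 ← R1 / (-1).
R3 ← R3 + 20·R1.
R4 ← R4 + 1·R1.
R5 ← R5 + 6·R1.
Swap R2 and R3.
R2 ← R2 / (131).
R1 ← R1 − 6·R2.
R4 ← R4 − 4·R2.
R5 ← R5 − 41·R2.
R3 ← R3 / (-6).
R1 ← R1 − 157/131·R3.
R2 ← R2 − 83/131·R3.
R4 ← R4 + 201/131·R3.
R5 ← R5 − 134/131·R3.
R4 ← R4 / (-1068/131).
R1 ← R1 − 101/131·R4.
R2 ← R2 − 5/131·R4.
R3 ← R3 + 1·R4.
R5 ← R5 − 712/131·R4.
R5 reduces to 0 = 0, so the extra equation is consistent.
Reading off the reduced rows gives x = 1, y = 0, z = -2, w = -4.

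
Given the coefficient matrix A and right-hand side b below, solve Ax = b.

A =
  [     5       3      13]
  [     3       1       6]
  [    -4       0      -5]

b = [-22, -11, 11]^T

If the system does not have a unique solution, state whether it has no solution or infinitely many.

Row-reduce:
R1 ← R1 / (5).
R2 ← R2 − 3·R1.
R3 ← R3 + 4·R1.
R2 ← R2 / (-4/5).
R1 ← R1 − 3/5·R2.
R3 ← R3 − 12/5·R2.
Rank is 2 with 3 unknowns, leaving x_3 free.

infinitely many solutions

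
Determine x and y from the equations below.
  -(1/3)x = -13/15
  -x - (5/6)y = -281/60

x = 13/5, y = 5/2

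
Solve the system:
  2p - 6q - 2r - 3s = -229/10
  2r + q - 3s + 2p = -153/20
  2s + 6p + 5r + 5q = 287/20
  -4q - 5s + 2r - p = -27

Row-reduce the augmented matrix:
R1 ← R1 / (2).
R2 ← R2 − 2·R1.
R3 ← R3 − 6·R1.
R4 ← R4 + 1·R1.
R2 ← R2 / (7).
R1 ← R1 + 3·R2.
R3 ← R3 − 23·R2.
R4 ← R4 + 7·R2.
R3 ← R3 / (-15/7).
R1 ← R1 − 5/7·R3.
R2 ← R2 − 4/7·R3.
R4 ← R4 − 5·R3.
R4 ← R4 / (115/6).
R1 ← R1 − 13/6·R4.
R2 ← R2 − 44/15·R4.
R3 ← R3 + 77/15·R4.
Reading off the reduced rows gives p = 0, q = 11/4, r = -1, s = 14/5.

p = 0, q = 11/4, r = -1, s = 14/5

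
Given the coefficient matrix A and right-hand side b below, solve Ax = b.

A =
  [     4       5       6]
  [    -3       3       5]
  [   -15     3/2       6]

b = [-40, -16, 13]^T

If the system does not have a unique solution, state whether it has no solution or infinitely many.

Row-reduce:
R1 ← R1 / (4).
R2 ← R2 + 3·R1.
R3 ← R3 + 15·R1.
R2 ← R2 / (27/4).
R1 ← R1 − 5/4·R2.
R3 ← R3 − 81/4·R2.
Row 3 reduces to 0 = 1, a contradiction. The system is inconsistent.

no solution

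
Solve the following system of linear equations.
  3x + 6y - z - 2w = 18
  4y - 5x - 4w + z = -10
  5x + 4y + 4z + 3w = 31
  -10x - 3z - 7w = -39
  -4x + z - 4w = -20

Row-reduce:
R1 ← R1 / (3).
R2 ← R2 + 5·R1.
R3 ← R3 − 5·R1.
R4 ← R4 + 10·R1.
R5 ← R5 + 4·R1.
R2 ← R2 / (14).
R1 ← R1 − 2·R2.
R3 ← R3 + 6·R2.
R4 ← R4 − 20·R2.
R5 ← R5 − 8·R2.
R3 ← R3 / (113/21).
R1 ← R1 + 5/21·R3.
R2 ← R2 + 1/21·R3.
R4 ← R4 + 113/21·R3.
R5 ← R5 − 1/21·R3.
Swap R4 and R5.
R4 ← R4 / (-283/113).
R1 ← R1 − 59/113·R4.
R2 ← R2 + 56/113·R4.
R3 ← R3 − 67/113·R4.
Row 5 reduces to 0 = 2, a contradiction. The system is inconsistent.

no solution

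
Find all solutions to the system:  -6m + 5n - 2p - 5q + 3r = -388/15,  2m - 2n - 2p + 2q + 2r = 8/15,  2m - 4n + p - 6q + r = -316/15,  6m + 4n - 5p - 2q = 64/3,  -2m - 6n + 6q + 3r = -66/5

Row-reduce the augmented matrix:
R1 ← R1 / (-6).
R2 ← R2 − 2·R1.
R3 ← R3 − 2·R1.
R4 ← R4 − 6·R1.
R5 ← R5 + 2·R1.
R2 ← R2 / (-1/3).
R1 ← R1 + 5/6·R2.
R3 ← R3 + 7/3·R2.
R4 ← R4 − 9·R2.
R5 ← R5 + 23/3·R2.
R3 ← R3 / (19).
R1 ← R1 − 7·R3.
R2 ← R2 − 8·R3.
R4 ← R4 + 79·R3.
R5 ← R5 − 62·R3.
R4 ← R4 / (-752/19).
R1 ← R1 − 70/19·R4.
R2 ← R2 − 61/19·R4.
R3 ← R3 + 10/19·R4.
R5 ← R5 − 620/19·R4.
R5 ← R5 / (-165/188).
R1 ← R1 + 201/376·R5.
R2 ← R2 + 447/752·R5.
R3 ← R3 + 401/376·R5.
R4 ← R4 + 95/752·R5.
Reading off the reduced rows gives m = 3, n = 5/2, p = 1/3, q = 5/2, r = -12/5.

m = 3, n = 5/2, p = 1/3, q = 5/2, r = -12/5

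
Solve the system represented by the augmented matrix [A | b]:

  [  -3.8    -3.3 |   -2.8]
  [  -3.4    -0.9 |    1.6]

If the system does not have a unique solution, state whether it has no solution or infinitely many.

x_1 = -1, x_2 = 2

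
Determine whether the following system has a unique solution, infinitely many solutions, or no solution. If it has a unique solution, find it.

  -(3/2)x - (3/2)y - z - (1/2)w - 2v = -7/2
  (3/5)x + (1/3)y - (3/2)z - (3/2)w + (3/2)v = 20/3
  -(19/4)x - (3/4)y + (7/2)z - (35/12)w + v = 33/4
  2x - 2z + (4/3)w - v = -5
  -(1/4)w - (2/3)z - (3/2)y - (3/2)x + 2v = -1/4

infinitely many solutions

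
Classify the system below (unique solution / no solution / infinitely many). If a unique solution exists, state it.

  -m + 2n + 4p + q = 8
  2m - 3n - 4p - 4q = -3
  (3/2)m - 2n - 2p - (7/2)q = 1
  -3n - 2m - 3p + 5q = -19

infinitely many solutions

Row-reduce:
R1 ← R1 / (-1).
R2 ← R2 − 2·R1.
R3 ← R3 − 3/2·R1.
R4 ← R4 + 2·R1.
R1 ← R1 + 2·R2.
R3 ← R3 − 1·R2.
R4 ← R4 + 7·R2.
Swap R3 and R4.
R3 ← R3 / (17).
R1 ← R1 − 4·R3.
R2 ← R2 − 4·R3.
Rank is 3 with 4 unknowns, leaving q free.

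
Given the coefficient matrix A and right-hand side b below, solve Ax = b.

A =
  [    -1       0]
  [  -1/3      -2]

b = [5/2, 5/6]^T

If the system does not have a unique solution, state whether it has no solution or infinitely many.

x_1 = -5/2, x_2 = 0

Row-reduce the augmented matrix:
R1 ← R1 / (-1).
R2 ← R2 + 1/3·R1.
R2 ← R2 / (-2).
Reading off the reduced rows gives x_1 = -5/2, x_2 = 0.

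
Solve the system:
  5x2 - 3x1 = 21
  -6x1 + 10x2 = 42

infinitely many solutions

Row-reduce:
R1 ← R1 / (-3).
R2 ← R2 + 6·R1.
Rank is 1 with 2 unknowns, leaving x2 free.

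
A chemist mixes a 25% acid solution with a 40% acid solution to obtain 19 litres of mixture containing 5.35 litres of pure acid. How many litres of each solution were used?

litres of solution A: 15, litres of solution B: 4

Let a = litres of solution A, b = litres of solution B.
  a + b = 19
  (2/5)b + (1/4)a = 107/20
Row-reduce the augmented matrix:
R2 ← R2 − 1/4·R1.
R2 ← R2 / (3/20).
R1 ← R1 − 1·R2.
Reading off the reduced rows gives a = 15, b = 4.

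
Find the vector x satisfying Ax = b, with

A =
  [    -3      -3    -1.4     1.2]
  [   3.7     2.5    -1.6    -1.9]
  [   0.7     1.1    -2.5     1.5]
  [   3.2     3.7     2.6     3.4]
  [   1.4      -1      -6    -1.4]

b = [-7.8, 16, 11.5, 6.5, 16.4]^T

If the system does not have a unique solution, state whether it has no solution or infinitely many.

Row-reduce the augmented matrix:
R1 ← R1 / (-3).
R2 ← R2 − 37/10·R1.
R3 ← R3 − 7/10·R1.
R4 ← R4 − 16/5·R1.
R5 ← R5 − 7/5·R1.
R2 ← R2 / (-6/5).
R1 ← R1 − 1·R2.
R3 ← R3 − 2/5·R2.
R4 ← R4 − 1/2·R2.
R5 ← R5 + 12/5·R2.
R3 ← R3 / (-1771/450).
R1 ← R1 + 83/36·R3.
R2 ← R2 − 499/180·R3.
R4 ← R4 + 503/1800·R3.
R4 ← R4 / (62177/14168).
R1 ← R1 + 12119/7084·R4.
R2 ← R2 − 10663/7084·R4.
R3 ← R3 + 738/1771·R4.
R5 reduces to 0 = 0, so the extra equation is consistent.
Reading off the reduced rows gives x_1 = 1, x_2 = 3, x_3 = -3, x_4 = 0.

x_1 = 1, x_2 = 3, x_3 = -3, x_4 = 0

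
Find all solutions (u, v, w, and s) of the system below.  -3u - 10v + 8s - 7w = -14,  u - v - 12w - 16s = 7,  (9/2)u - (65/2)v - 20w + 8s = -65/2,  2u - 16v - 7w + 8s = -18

infinitely many solutions

Row-reduce:
R1 ← R1 / (-3).
R2 ← R2 − 1·R1.
R3 ← R3 − 9/2·R1.
R4 ← R4 − 2·R1.
R2 ← R2 / (-13/3).
R1 ← R1 − 10/3·R2.
R3 ← R3 + 95/2·R2.
R4 ← R4 + 68/3·R2.
R3 ← R3 / (1646/13).
R1 ← R1 + 113/13·R3.
R2 ← R2 − 43/13·R3.
R4 ← R4 − 823/13·R3.
Rank is 3 with 4 unknowns, leaving s free.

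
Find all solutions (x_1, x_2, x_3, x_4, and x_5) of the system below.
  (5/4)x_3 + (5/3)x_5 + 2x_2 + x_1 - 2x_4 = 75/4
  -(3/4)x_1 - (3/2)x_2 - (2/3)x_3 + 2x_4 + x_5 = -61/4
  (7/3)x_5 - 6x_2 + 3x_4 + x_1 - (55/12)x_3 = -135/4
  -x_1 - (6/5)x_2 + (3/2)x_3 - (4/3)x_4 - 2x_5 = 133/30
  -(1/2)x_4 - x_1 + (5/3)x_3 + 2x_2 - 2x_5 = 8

no solution

Row-reduce:
R2 ← R2 + 3/4·R1.
R3 ← R3 − 1·R1.
R4 ← R4 + 1·R1.
R5 ← R5 + 1·R1.
Swap R2 and R3.
R2 ← R2 / (-8).
R1 ← R1 − 2·R2.
R4 ← R4 − 4/5·R2.
R5 ← R5 − 4·R2.
R3 ← R3 / (13/48).
R1 ← R1 + 5/24·R3.
R2 ← R2 − 35/48·R3.
R4 ← R4 − 13/6·R3.
R4 ← R4 / (-41/6).
R1 ← R1 + 19/52·R4.
R2 ← R2 + 205/104·R4.
R3 ← R3 − 24/13·R4.
Row 5 reduces to 0 = 1/2, a contradiction. The system is inconsistent.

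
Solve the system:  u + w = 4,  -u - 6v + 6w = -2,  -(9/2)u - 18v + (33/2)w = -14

no solution

Row-reduce:
R2 ← R2 + 1·R1.
R3 ← R3 + 9/2·R1.
R2 ← R2 / (-6).
R3 ← R3 + 18·R2.
Row 3 reduces to 0 = -2, a contradiction. The system is inconsistent.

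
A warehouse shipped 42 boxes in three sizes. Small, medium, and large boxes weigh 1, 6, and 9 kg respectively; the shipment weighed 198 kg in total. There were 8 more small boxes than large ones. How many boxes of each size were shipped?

Let s = small boxes, m = medium boxes, l = large boxes.
  s + m + l = 42
  9l + s + 6m = 198
  s - l = 8
Row-reduce the augmented matrix:
R2 ← R2 − 1·R1.
R3 ← R3 − 1·R1.
R2 ← R2 / (5).
R1 ← R1 − 1·R2.
R3 ← R3 + 1·R2.
R3 ← R3 / (-2/5).
R1 ← R1 + 3/5·R3.
R2 ← R2 − 8/5·R3.
Reading off the reduced rows gives s = 15, m = 20, l = 7.

small boxes: 15, medium boxes: 20, large boxes: 7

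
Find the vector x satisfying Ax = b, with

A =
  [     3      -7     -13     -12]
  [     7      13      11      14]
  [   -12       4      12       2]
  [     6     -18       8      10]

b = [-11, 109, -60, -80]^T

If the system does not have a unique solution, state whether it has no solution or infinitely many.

x_1 = 6, x_2 = 6, x_3 = -1, x_4 = 0

Row-reduce the augmented matrix:
R1 ← R1 / (3).
R2 ← R2 − 7·R1.
R3 ← R3 + 12·R1.
R4 ← R4 − 6·R1.
R2 ← R2 / (88/3).
R1 ← R1 + 7/3·R2.
R3 ← R3 + 24·R2.
R4 ← R4 + 4·R2.
R3 ← R3 / (-68/11).
R1 ← R1 + 23/22·R3.
R2 ← R2 − 31/22·R3.
R4 ← R4 − 436/11·R3.
R4 ← R4 / (-593/17).
R1 ← R1 − 89/68·R4.
R2 ← R2 + 83/68·R4.
R3 ← R3 − 32/17·R4.
Reading off the reduced rows gives x_1 = 6, x_2 = 6, x_3 = -1, x_4 = 0.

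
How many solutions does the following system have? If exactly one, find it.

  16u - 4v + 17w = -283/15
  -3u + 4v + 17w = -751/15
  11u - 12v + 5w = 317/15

u = 4/5, v = -2, w = -7/3

Row-reduce the augmented matrix:
R1 ← R1 / (16).
R2 ← R2 + 3·R1.
R3 ← R3 − 11·R1.
R2 ← R2 / (13/4).
R1 ← R1 + 1/4·R2.
R3 ← R3 + 37/4·R2.
R3 ← R3 / (660/13).
R1 ← R1 − 34/13·R3.
R2 ← R2 − 323/52·R3.
Reading off the reduced rows gives u = 4/5, v = -2, w = -7/3.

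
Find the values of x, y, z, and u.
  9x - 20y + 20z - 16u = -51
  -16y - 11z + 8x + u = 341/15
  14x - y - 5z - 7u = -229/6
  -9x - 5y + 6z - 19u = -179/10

x = -7/3, y = -3/2, z = -7/5, u = 2

Row-reduce the augmented matrix:
R1 ← R1 / (9).
R2 ← R2 − 8·R1.
R3 ← R3 − 14·R1.
R4 ← R4 + 9·R1.
R2 ← R2 / (16/9).
R1 ← R1 + 20/9·R2.
R3 ← R3 − 271/9·R2.
R4 ← R4 + 25·R2.
R3 ← R3 / (7221/16).
R1 ← R1 + 135/4·R3.
R2 ← R2 + 259/16·R3.
R4 ← R4 + 6059/16·R3.
R4 ← R4 / (-1937/87).
R1 ← R1 + 1668/2407·R4.
R2 ← R2 + 314/7221·R4.
R3 ← R3 + 3839/7221·R4.
Reading off the reduced rows gives x = -7/3, y = -3/2, z = -7/5, u = 2.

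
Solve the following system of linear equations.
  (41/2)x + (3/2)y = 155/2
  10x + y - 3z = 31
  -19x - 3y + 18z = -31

infinitely many solutions

Row-reduce:
R1 ← R1 / (41/2).
R2 ← R2 − 10·R1.
R3 ← R3 + 19·R1.
R2 ← R2 / (11/41).
R1 ← R1 − 3/41·R2.
R3 ← R3 + 66/41·R2.
Rank is 2 with 3 unknowns, leaving z free.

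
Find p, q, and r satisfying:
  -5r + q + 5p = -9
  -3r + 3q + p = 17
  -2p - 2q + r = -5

p = -4, q = 6, r = -1

Row-reduce the augmented matrix:
R1 ← R1 / (5).
R2 ← R2 − 1·R1.
R3 ← R3 + 2·R1.
R2 ← R2 / (14/5).
R1 ← R1 − 1/5·R2.
R3 ← R3 + 8/5·R2.
R3 ← R3 / (-15/7).
R1 ← R1 + 6/7·R3.
R2 ← R2 + 5/7·R3.
Reading off the reduced rows gives p = -4, q = 6, r = -1.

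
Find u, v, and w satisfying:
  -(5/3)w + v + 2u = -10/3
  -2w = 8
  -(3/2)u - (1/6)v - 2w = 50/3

u = -6, v = 2, w = -4

Row-reduce the augmented matrix:
R1 ← R1 / (2).
R3 ← R3 + 3/2·R1.
Swap R2 and R3.
R2 ← R2 / (7/12).
R1 ← R1 − 1/2·R2.
R3 ← R3 / (-2).
R1 ← R1 − 41/21·R3.
R2 ← R2 + 39/7·R3.
Reading off the reduced rows gives u = -6, v = 2, w = -4.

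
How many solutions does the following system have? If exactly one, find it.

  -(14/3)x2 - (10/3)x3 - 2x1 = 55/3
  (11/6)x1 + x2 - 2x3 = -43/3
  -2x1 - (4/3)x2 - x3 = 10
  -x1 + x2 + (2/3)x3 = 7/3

no solution

Row-reduce:
R1 ← R1 / (-2).
R2 ← R2 − 11/6·R1.
R3 ← R3 + 2·R1.
R4 ← R4 + 1·R1.
R2 ← R2 / (-59/18).
R1 ← R1 − 7/3·R2.
R3 ← R3 − 10/3·R2.
R4 ← R4 − 10/3·R2.
R3 ← R3 / (-497/177).
R1 ← R1 + 114/59·R3.
R2 ← R2 − 91/59·R3.
R4 ← R4 + 497/177·R3.
Row 4 reduces to 0 = 3/2, a contradiction. The system is inconsistent.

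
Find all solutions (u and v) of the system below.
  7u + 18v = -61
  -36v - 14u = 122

Row-reduce:
R1 ← R1 / (7).
R2 ← R2 + 14·R1.
Rank is 1 with 2 unknowns, leaving v free.

infinitely many solutions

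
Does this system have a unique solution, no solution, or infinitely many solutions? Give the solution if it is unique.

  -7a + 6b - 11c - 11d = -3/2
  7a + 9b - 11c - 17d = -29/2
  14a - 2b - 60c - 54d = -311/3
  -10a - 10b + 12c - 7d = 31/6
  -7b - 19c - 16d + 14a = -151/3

Row-reduce the augmented matrix:
R1 ← R1 / (-7).
R2 ← R2 − 7·R1.
R3 ← R3 − 14·R1.
R4 ← R4 + 10·R1.
R5 ← R5 − 14·R1.
R2 ← R2 / (15).
R1 ← R1 + 6/7·R2.
R3 ← R3 − 10·R2.
R4 ← R4 + 130/7·R2.
R5 ← R5 − 5·R2.
R3 ← R3 / (-202/3).
R1 ← R1 − 11/35·R3.
R2 ← R2 + 22/15·R3.
R4 ← R4 − 10/21·R3.
R5 ← R5 + 101/3·R3.
R4 ← R4 / (-18635/707).
R1 ← R1 + 1047/3535·R4.
R2 ← R2 + 312/505·R4.
R3 ← R3 − 86/101·R4.
R5 reduces to 0 = 0, so the extra equation is consistent.
Reading off the reduced rows gives a = -1, b = 4/3, c = 1, d = 1/2.

a = -1, b = 4/3, c = 1, d = 1/2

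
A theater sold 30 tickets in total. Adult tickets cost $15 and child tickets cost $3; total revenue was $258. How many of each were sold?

adult tickets: 14, child tickets: 16

Let a = adult tickets, c = child tickets.
  a + c = 30
  15a + 3c = 258
Row-reduce the augmented matrix:
R2 ← R2 − 15·R1.
R2 ← R2 / (-12).
R1 ← R1 − 1·R2.
Reading off the reduced rows gives a = 14, c = 16.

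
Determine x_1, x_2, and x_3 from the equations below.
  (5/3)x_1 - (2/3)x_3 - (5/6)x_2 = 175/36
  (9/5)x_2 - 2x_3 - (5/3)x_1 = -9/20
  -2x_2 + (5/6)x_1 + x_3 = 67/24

x_1 = 3/4, x_2 = -7/3, x_3 = -5/2

Row-reduce the augmented matrix:
R1 ← R1 / (5/3).
R2 ← R2 + 5/3·R1.
R3 ← R3 − 5/6·R1.
R2 ← R2 / (29/30).
R1 ← R1 + 1/2·R2.
R3 ← R3 + 19/12·R2.
R3 ← R3 / (-88/29).
R1 ← R1 + 258/145·R3.
R2 ← R2 + 80/29·R3.
Reading off the reduced rows gives x_1 = 3/4, x_2 = -7/3, x_3 = -5/2.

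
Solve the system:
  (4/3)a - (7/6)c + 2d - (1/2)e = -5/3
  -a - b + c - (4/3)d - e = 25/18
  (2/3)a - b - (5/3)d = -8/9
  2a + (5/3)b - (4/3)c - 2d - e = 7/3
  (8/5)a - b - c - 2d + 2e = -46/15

a = -3/2, b = 1, c = -1, d = -2/3, e = -1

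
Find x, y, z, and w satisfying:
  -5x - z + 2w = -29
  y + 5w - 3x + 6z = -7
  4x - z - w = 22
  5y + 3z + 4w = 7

x = 6, y = 0, z = 1, w = 1

Row-reduce the augmented matrix:
R1 ← R1 / (-5).
R2 ← R2 + 3·R1.
R3 ← R3 − 4·R1.
R4 ← R4 − 5·R2.
R3 ← R3 / (-9/5).
R1 ← R1 − 1/5·R3.
R2 ← R2 − 33/5·R3.
R4 ← R4 + 30·R3.
R4 ← R4 / (-25).
R1 ← R1 + 1/3·R4.
R2 ← R2 − 6·R4.
R3 ← R3 + 1/3·R4.
Reading off the reduced rows gives x = 6, y = 0, z = 1, w = 1.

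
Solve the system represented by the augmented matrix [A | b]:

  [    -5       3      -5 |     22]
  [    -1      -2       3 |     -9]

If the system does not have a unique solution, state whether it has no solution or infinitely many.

Row-reduce:
R1 ← R1 / (-5).
R2 ← R2 + 1·R1.
R2 ← R2 / (-13/5).
R1 ← R1 + 3/5·R2.
Rank is 2 with 3 unknowns, leaving x_3 free.

infinitely many solutions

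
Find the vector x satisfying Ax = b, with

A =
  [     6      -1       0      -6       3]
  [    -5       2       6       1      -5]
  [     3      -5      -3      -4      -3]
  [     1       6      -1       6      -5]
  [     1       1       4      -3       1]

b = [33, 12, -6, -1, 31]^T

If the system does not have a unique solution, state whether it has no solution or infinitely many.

x_1 = 3, x_2 = 3, x_3 = 4, x_4 = -3, x_5 = 0

Row-reduce the augmented matrix:
R1 ← R1 / (6).
R2 ← R2 + 5·R1.
R3 ← R3 − 3·R1.
R4 ← R4 − 1·R1.
R5 ← R5 − 1·R1.
R2 ← R2 / (7/6).
R1 ← R1 + 1/6·R2.
R3 ← R3 + 9/2·R2.
R4 ← R4 − 37/6·R2.
R5 ← R5 − 7/6·R2.
R3 ← R3 / (141/7).
R1 ← R1 − 6/7·R3.
R2 ← R2 − 36/7·R3.
R4 ← R4 + 229/7·R3.
R5 ← R5 + 2·R3.
R4 ← R4 / (206/141).
R1 ← R1 + 41/47·R4.
R2 ← R2 − 36/47·R4.
R3 ← R3 + 115/141·R4.
R5 ← R5 − 52/141·R4.
R5 ← R5 / (561/103).
R1 ← R1 + 1723/206·R5.
R2 ← R2 − 975/103·R5.
R3 ← R3 + 1899/206·R5.
R4 ← R4 + 2151/206·R5.
Reading off the reduced rows gives x_1 = 3, x_2 = 3, x_3 = 4, x_4 = -3, x_5 = 0.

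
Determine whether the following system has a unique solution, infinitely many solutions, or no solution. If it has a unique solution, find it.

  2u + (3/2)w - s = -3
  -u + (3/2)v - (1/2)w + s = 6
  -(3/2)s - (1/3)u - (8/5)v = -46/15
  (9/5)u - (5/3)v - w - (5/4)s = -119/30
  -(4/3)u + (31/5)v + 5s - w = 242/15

no solution

Row-reduce:
R1 ← R1 / (2).
R2 ← R2 + 1·R1.
R3 ← R3 + 1/3·R1.
R4 ← R4 − 9/5·R1.
R5 ← R5 + 4/3·R1.
R2 ← R2 / (3/2).
R3 ← R3 + 8/5·R2.
R4 ← R4 + 5/3·R2.
R5 ← R5 − 31/5·R2.
R3 ← R3 / (31/60).
R1 ← R1 − 3/4·R3.
R2 ← R2 − 1/6·R3.
R4 ← R4 + 373/180·R3.
R5 ← R5 + 31/30·R3.
R4 ← R4 / (-24217/5580).
R1 ← R1 − 71/62·R4.
R2 ← R2 − 65/93·R4.
R3 ← R3 + 68/31·R4.
Row 5 reduces to 0 = -2, a contradiction. The system is inconsistent.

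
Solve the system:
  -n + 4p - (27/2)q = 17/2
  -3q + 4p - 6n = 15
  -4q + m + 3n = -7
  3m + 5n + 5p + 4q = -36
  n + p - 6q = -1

Row-reduce:
Swap R1 and R3.
R4 ← R4 − 3·R1.
R2 ← R2 / (-6).
R1 ← R1 − 3·R2.
R3 ← R3 + 1·R2.
R4 ← R4 + 4·R2.
R5 ← R5 − 1·R2.
R3 ← R3 / (10/3).
R1 ← R1 − 2·R3.
R2 ← R2 + 2/3·R3.
R4 ← R4 − 7/3·R3.
R5 ← R5 − 5/3·R3.
R4 ← R4 / (271/10).
R1 ← R1 − 23/10·R4.
R2 ← R2 + 21/10·R4.
R3 ← R3 + 39/10·R4.
Row 5 reduces to 0 = -3/2, a contradiction. The system is inconsistent.

no solution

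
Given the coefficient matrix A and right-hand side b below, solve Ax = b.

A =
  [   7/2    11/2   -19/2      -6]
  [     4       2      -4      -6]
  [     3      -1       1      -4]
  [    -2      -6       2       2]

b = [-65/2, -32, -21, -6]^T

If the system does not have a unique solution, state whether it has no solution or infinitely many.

Row-reduce:
R1 ← R1 / (7/2).
R2 ← R2 − 4·R1.
R3 ← R3 − 3·R1.
R4 ← R4 + 2·R1.
R2 ← R2 / (-30/7).
R1 ← R1 − 11/7·R2.
R3 ← R3 + 40/7·R2.
R4 ← R4 + 20/7·R2.
Swap R3 and R4.
R3 ← R3 / (-8).
R1 ← R1 + 1/5·R3.
R2 ← R2 + 8/5·R3.
Rank is 3 with 4 unknowns, leaving x_4 free.

infinitely many solutions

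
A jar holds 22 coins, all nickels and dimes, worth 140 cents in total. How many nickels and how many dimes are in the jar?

nickels: 16, dimes: 6

Let n = nickels, d = dimes.
  n + d = 22
  5n + 10d = 140
Row-reduce the augmented matrix:
R2 ← R2 − 5·R1.
R2 ← R2 / (5).
R1 ← R1 − 1·R2.
Reading off the reduced rows gives n = 16, d = 6.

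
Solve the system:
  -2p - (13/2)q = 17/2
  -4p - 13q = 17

infinitely many solutions

Row-reduce:
R1 ← R1 / (-2).
R2 ← R2 + 4·R1.
Rank is 1 with 2 unknowns, leaving q free.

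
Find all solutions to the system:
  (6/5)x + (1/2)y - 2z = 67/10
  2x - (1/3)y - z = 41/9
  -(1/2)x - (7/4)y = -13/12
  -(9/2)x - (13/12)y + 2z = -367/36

Row-reduce the augmented matrix:
R1 ← R1 / (6/5).
R2 ← R2 − 2·R1.
R3 ← R3 + 1/2·R1.
R4 ← R4 + 9/2·R1.
R2 ← R2 / (-7/6).
R1 ← R1 − 5/12·R2.
R3 ← R3 + 37/24·R2.
R4 ← R4 − 19/24·R2.
R3 ← R3 / (-47/12).
R1 ← R1 + 5/6·R3.
R2 ← R2 + 2·R3.
R4 ← R4 + 47/12·R3.
R4 reduces to 0 = 0, so the extra equation is consistent.
Reading off the reduced rows gives x = 1, y = 1/3, z = -8/3.

x = 1, y = 1/3, z = -8/3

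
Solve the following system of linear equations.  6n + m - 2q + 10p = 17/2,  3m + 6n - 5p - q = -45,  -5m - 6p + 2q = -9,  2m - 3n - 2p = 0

no solution

Row-reduce:
R2 ← R2 − 3·R1.
R3 ← R3 + 5·R1.
R4 ← R4 − 2·R1.
R2 ← R2 / (-12).
R1 ← R1 − 6·R2.
R3 ← R3 − 30·R2.
R4 ← R4 + 15·R2.
R3 ← R3 / (-87/2).
R1 ← R1 + 15/2·R3.
R2 ← R2 − 35/12·R3.
R4 ← R4 − 87/4·R3.
Row 4 reduces to 0 = -1/4, a contradiction. The system is inconsistent.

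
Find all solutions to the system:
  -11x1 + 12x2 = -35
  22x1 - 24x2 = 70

infinitely many solutions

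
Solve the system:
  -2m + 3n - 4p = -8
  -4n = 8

infinitely many solutions

Row-reduce:
R1 ← R1 / (-2).
R2 ← R2 / (-4).
R1 ← R1 + 3/2·R2.
Rank is 2 with 3 unknowns, leaving p free.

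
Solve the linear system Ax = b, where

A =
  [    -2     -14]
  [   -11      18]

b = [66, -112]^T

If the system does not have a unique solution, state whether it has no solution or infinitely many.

Row-reduce the augmented matrix:
R1 ← R1 / (-2).
R2 ← R2 + 11·R1.
R2 ← R2 / (95).
R1 ← R1 − 7·R2.
Reading off the reduced rows gives x_1 = 2, x_2 = -5.

x_1 = 2, x_2 = -5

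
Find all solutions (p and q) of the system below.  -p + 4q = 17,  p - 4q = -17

Row-reduce:
R1 ← R1 / (-1).
R2 ← R2 − 1·R1.
Rank is 1 with 2 unknowns, leaving q free.

infinitely many solutions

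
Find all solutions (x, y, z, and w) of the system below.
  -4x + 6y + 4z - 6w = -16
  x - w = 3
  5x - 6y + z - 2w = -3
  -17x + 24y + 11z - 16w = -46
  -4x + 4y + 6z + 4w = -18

Row-reduce:
R1 ← R1 / (-4).
R2 ← R2 − 1·R1.
R3 ← R3 − 5·R1.
R4 ← R4 + 17·R1.
R5 ← R5 + 4·R1.
R2 ← R2 / (3/2).
R1 ← R1 + 3/2·R2.
R3 ← R3 − 3/2·R2.
R4 ← R4 + 3/2·R2.
R5 ← R5 + 2·R2.
R3 ← R3 / (5).
R2 ← R2 − 2/3·R3.
R4 ← R4 + 5·R3.
R5 ← R5 − 10/3·R3.
Swap R4 and R5.
R4 ← R4 / (34/3).
R1 ← R1 + 1·R4.
R2 ← R2 + 11/15·R4.
R3 ← R3 + 7/5·R4.
Row 5 reduces to 0 = -1, a contradiction. The system is inconsistent.

no solution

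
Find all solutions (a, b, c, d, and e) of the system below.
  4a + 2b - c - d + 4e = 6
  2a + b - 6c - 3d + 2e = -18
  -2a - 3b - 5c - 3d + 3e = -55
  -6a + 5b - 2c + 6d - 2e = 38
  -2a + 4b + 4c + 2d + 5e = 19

a = 3, b = 6, c = 2, d = 4, e = -3

Row-reduce the augmented matrix:
R1 ← R1 / (4).
R2 ← R2 − 2·R1.
R3 ← R3 + 2·R1.
R4 ← R4 + 6·R1.
R5 ← R5 + 2·R1.
Swap R2 and R3.
R2 ← R2 / (-2).
R1 ← R1 − 1/2·R2.
R4 ← R4 − 8·R2.
R5 ← R5 − 5·R2.
R3 ← R3 / (-11/2).
R1 ← R1 + 13/8·R3.
R2 ← R2 − 11/4·R3.
R4 ← R4 + 51/2·R3.
R5 ← R5 + 41/4·R3.
R4 ← R4 / (23/11).
R1 ← R1 + 17/44·R4.
R2 ← R2 − 1/2·R4.
R3 ← R3 − 5/11·R4.
R5 ← R5 + 57/22·R4.
R5 ← R5 / (2265/46).
R1 ← R1 − 615/92·R5.
R2 ← R2 + 379/46·R5.
R3 ← R3 + 120/23·R5.
R4 ← R4 − 264/23·R5.
Reading off the reduced rows gives a = 3, b = 6, c = 2, d = 4, e = -3.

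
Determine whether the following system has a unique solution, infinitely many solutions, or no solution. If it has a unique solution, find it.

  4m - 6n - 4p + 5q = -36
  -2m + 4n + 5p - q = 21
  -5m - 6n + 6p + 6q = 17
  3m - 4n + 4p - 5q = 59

m = -1, n = -3, p = 5, q = -6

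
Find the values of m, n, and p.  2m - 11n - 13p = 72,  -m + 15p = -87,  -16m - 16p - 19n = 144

m = -3, n = 0, p = -6

Row-reduce the augmented matrix:
R1 ← R1 / (2).
R2 ← R2 + 1·R1.
R3 ← R3 + 16·R1.
R2 ← R2 / (-11/2).
R1 ← R1 + 11/2·R2.
R3 ← R3 + 107·R2.
R3 ← R3 / (-3139/11).
R1 ← R1 + 15·R3.
R2 ← R2 + 17/11·R3.
Reading off the reduced rows gives m = -3, n = 0, p = -6.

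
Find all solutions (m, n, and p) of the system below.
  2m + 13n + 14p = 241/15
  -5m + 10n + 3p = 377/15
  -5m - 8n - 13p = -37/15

m = -8/3, n = 1, p = 3/5

Row-reduce the augmented matrix:
R1 ← R1 / (2).
R2 ← R2 + 5·R1.
R3 ← R3 + 5·R1.
R2 ← R2 / (85/2).
R1 ← R1 − 13/2·R2.
R3 ← R3 − 49/2·R2.
R3 ← R3 / (8/85).
R1 ← R1 − 101/85·R3.
R2 ← R2 − 76/85·R3.
Reading off the reduced rows gives m = -8/3, n = 1, p = 3/5.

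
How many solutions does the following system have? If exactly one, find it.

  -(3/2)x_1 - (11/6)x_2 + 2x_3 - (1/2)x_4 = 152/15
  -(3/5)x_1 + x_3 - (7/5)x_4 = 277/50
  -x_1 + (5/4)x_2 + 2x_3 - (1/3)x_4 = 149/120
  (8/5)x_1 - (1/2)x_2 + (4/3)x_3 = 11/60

x_1 = -3/2, x_2 = -5/2, x_3 = 1, x_4 = -13/5

Row-reduce the augmented matrix:
R1 ← R1 / (-3/2).
R2 ← R2 + 3/5·R1.
R3 ← R3 + 1·R1.
R4 ← R4 − 8/5·R1.
R2 ← R2 / (11/15).
R1 ← R1 − 11/9·R2.
R3 ← R3 − 89/36·R2.
R4 ← R4 + 221/90·R2.
R3 ← R3 / (-1/132).
R1 ← R1 + 5/3·R3.
R2 ← R2 − 3/11·R3.
R4 ← R4 − 91/22·R3.
R4 ← R4 / (33064/15).
R1 ← R1 + 2663/3·R4.
R2 ← R2 − 144·R4.
R3 ← R3 + 534·R4.
Reading off the reduced rows gives x_1 = -3/2, x_2 = -5/2, x_3 = 1, x_4 = -13/5.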